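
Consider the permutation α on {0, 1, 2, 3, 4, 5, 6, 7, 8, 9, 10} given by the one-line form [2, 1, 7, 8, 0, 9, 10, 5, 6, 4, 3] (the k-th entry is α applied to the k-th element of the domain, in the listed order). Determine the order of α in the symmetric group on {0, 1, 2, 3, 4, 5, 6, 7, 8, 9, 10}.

Writing α as disjoint cycles, the cycle lengths are 6, 4, 1.
The order of α is the least common multiple of its cycle lengths: lcm(6, 4) = 12.

12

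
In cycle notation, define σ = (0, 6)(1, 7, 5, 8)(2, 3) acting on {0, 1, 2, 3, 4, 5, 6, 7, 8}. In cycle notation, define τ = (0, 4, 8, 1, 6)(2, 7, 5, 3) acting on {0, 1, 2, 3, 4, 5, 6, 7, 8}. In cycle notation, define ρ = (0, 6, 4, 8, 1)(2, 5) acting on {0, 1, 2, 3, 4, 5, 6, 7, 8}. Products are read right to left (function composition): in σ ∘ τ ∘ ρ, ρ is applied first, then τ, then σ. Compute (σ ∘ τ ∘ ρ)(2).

(σ ∘ τ ∘ ρ)(2) = σ(τ(ρ(2))). ρ(2) = 5, then τ(5) = 3, then σ(3) = 2, so the result is 2.

2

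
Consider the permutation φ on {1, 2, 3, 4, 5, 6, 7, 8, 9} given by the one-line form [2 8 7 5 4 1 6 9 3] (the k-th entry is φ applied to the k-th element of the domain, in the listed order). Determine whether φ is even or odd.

In disjoint-cycle form the cycle lengths are 7, 2.
A cycle of length ℓ contributes ℓ−1 transpositions, so φ is a product of 6 + 1 = 7 transpositions — odd.

odd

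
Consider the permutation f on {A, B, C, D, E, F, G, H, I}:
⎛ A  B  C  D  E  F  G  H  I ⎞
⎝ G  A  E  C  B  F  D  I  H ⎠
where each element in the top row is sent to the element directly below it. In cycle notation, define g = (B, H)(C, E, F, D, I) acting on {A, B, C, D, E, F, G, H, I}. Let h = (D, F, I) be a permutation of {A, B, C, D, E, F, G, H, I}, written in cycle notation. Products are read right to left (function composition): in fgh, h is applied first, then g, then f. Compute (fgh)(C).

Chase C: h(C) = C; g(C) = E; f(E) = B. Hence (fgh)(C) = B.

B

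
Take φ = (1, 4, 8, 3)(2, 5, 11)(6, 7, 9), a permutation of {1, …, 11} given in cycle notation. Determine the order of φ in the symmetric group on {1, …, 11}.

The cycle type of φ is (4, 3, 3, 1).
The order of φ is the least common multiple of its cycle lengths: lcm(4, 3, 3) = 12.

12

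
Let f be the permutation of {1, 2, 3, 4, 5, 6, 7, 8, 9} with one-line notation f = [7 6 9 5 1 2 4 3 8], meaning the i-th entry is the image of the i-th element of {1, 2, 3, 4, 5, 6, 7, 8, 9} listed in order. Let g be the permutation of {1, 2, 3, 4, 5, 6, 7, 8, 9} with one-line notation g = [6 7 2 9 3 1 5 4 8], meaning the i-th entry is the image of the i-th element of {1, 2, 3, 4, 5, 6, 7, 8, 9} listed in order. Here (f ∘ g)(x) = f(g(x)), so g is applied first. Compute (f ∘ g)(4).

8

g(4) = 9, then f(9) = 8; composing gives (f ∘ g)(4) = 8.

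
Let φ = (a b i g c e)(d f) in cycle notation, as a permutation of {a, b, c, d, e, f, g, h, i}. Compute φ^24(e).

e

e lies in the 6-cycle (a b i g c e).
On a 6-cycle, φ^6 is the identity, so φ^24 = φ^0 there (24 ≡ 0 mod 6).
So φ^24(e) = e.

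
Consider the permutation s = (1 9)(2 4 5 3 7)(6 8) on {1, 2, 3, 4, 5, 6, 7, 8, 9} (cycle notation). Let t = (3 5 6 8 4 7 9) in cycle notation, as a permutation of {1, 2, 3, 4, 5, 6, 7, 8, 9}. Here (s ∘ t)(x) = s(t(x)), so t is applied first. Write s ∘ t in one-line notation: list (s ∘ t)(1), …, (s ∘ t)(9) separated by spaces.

9 4 3 2 8 6 1 5 7

Chase each element through t then s: 1 → 1 → 9; 2 → 2 → 4; 3 → 5 → 3; 4 → 7 → 2; 5 → 6 → 8; 6 → 8 → 6; 7 → 9 → 1; 8 → 4 → 5; 9 → 3 → 7.
So s ∘ t in one-line form is 9 4 3 2 8 6 1 5 7.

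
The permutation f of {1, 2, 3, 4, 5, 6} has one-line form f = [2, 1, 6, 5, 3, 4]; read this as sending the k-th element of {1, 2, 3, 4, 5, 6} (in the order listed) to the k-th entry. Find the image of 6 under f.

4

6 is element number 6 of the domain, and entry number 6 of the one-line form is 4, so f(6) = 4.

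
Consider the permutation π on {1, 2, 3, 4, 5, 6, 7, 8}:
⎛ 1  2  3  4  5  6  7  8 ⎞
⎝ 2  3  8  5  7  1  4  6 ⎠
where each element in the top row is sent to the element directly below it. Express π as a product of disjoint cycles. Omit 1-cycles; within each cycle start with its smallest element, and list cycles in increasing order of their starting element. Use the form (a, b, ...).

From 1: 1 → 2 → 3 → 8 → 6 → 1, closing the cycle (1, 2, 3, 8, 6).
Repeating from the next unused element and collecting all non-trivial cycles gives (1, 2, 3, 8, 6)(4, 5, 7).

(1, 2, 3, 8, 6)(4, 5, 7)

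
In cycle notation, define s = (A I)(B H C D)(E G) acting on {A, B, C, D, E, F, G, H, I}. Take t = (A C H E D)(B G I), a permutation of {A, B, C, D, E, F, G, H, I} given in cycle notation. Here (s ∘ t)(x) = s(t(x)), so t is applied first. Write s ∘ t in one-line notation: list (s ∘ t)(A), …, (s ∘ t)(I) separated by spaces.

D E C I B F A G H

For each element, apply t then s: A → C → D; B → G → E; C → H → C; D → A → I; E → D → B; F → F → F; G → I → A; H → E → G; I → B → H.
Collecting the images, s ∘ t = [D E C I B F A G H].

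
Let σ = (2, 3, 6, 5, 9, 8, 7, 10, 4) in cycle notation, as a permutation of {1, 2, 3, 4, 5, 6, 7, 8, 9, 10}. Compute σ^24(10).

10 lies in the 9-cycle (2, 3, 6, 5, 9, 8, 7, 10, 4).
Since the cycle has length 9, σ^24 acts on it the same as σ^6 (24 mod 9 = 6).
Stepping 6 places around the cycle: 10 → 4 → 2 → 3 → 6 → 5 → 9.

9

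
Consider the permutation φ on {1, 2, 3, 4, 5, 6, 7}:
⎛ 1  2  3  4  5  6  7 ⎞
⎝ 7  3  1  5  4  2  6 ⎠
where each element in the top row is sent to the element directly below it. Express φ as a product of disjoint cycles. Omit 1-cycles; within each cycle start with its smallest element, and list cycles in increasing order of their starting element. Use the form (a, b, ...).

(1, 7, 6, 2, 3)(4, 5)

From 1: 1 → 7 → 6 → 2 → 3 → 1, closing the cycle (1, 7, 6, 2, 3).
Continuing from each remaining unvisited element yields (1, 7, 6, 2, 3)(4, 5).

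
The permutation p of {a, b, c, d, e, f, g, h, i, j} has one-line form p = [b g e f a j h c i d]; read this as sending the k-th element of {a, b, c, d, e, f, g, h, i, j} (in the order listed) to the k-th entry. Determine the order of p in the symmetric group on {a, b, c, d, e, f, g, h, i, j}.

Writing p as disjoint cycles, the cycle lengths are 6, 3, 1.
Since disjoint cycles commute, ord(p) = lcm(6, 3) = 6.

6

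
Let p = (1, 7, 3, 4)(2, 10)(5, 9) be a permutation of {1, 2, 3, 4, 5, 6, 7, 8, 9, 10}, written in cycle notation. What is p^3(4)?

4 lies in the 4-cycle (1, 7, 3, 4).
Stepping 3 places around the cycle: 4 → 1 → 7 → 3.

3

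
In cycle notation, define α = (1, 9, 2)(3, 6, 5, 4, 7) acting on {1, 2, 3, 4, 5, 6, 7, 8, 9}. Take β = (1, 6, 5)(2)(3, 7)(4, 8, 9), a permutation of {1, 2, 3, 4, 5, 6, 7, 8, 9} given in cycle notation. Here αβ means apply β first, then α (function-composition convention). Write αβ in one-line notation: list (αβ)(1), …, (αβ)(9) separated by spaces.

5 1 3 8 9 4 6 2 7

Chase each element through β then α: 1 → 6 → 5; 2 → 2 → 1; 3 → 7 → 3; 4 → 8 → 8; 5 → 1 → 9; 6 → 5 → 4; 7 → 3 → 6; 8 → 9 → 2; 9 → 4 → 7.
Collecting the images, αβ = [5 1 3 8 9 4 6 2 7].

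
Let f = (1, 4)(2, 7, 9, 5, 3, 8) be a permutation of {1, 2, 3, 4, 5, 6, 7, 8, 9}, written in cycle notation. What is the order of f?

6

The disjoint cycles have lengths 6, 2, 1.
Since disjoint cycles commute, ord(f) = lcm(6, 2) = 6.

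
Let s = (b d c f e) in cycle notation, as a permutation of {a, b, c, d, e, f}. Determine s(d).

d appears in (b d c f e); the next entry (wrapping around) is c.

c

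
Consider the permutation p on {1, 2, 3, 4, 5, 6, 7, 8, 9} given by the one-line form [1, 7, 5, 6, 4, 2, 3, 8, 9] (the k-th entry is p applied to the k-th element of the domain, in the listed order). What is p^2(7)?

5

Tracing 7 → 3 → … returns to 7 after 6 steps, so 7 lies in a 6-cycle (2 7 3 5 4 6).
Stepping 2 places around the cycle: 7 → 3 → 5.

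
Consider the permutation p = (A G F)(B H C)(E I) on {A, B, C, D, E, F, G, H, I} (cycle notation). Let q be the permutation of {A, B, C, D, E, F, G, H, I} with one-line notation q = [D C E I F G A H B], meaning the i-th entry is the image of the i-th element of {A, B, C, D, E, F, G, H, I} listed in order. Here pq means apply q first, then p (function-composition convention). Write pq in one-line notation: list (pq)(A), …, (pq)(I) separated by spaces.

D B I E A F G C H

For each element, apply q then p: A → D → D; B → C → B; C → E → I; D → I → E; E → F → A; F → G → F; G → A → G; H → H → C; I → B → H.
So pq in one-line form is D B I E A F G C H.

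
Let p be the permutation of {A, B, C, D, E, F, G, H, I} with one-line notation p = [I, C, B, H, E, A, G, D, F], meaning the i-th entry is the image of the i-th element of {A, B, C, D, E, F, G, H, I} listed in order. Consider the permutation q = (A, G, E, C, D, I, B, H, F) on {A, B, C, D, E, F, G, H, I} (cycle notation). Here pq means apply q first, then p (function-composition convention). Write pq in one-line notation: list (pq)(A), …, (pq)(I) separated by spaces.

G D H F B I E A C

For each element, apply q then p: A → G → G; B → H → D; C → D → H; D → I → F; E → C → B; F → A → I; G → E → E; H → F → A; I → B → C.
Collecting the images, pq = [G D H F B I E A C].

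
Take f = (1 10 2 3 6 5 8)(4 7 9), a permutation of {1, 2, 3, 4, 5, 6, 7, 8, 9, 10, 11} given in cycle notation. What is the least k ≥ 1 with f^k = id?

21

The cycle type of f is (7, 3, 1).
The order of f is the least common multiple of its cycle lengths: lcm(7, 3) = 21.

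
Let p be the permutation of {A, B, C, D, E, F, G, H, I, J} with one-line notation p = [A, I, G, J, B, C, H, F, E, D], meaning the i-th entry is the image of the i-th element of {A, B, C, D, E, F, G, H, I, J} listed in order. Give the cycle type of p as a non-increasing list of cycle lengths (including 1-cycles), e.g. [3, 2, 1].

The disjoint cycles are (A)(B I E)(C G H F)(D J), with lengths 4, 3, 2, 1 in non-increasing order.

[4, 3, 2, 1]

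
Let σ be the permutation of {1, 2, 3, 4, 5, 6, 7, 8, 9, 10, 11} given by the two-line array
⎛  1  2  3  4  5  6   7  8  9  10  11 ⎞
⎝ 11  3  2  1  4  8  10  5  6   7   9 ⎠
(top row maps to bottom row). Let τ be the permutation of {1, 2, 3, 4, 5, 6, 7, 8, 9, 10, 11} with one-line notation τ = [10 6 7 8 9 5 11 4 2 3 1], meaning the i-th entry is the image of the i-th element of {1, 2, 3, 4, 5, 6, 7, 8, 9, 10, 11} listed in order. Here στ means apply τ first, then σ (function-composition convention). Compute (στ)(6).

4

τ(6) = 5, then σ(5) = 4; composing gives (στ)(6) = 4.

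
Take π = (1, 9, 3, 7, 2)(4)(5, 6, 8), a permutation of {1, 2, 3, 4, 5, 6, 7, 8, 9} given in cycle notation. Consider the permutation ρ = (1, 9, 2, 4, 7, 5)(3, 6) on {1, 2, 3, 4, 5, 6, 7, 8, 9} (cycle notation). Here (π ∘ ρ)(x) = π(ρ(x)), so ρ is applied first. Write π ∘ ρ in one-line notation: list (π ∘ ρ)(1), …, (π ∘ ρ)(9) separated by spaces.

3 4 8 2 9 7 6 5 1

(π ∘ ρ)(x) = π(ρ(x)). Computing each image: π(ρ(1)) = π(9) = 3, π(ρ(2)) = π(4) = 4, π(ρ(3)) = π(6) = 8, π(ρ(4)) = π(7) = 2, π(ρ(5)) = π(1) = 9, π(ρ(6)) = π(3) = 7, π(ρ(7)) = π(5) = 6, π(ρ(8)) = π(8) = 5, π(ρ(9)) = π(2) = 1.
Hence π ∘ ρ = [3 4 8 2 9 7 6 5 1].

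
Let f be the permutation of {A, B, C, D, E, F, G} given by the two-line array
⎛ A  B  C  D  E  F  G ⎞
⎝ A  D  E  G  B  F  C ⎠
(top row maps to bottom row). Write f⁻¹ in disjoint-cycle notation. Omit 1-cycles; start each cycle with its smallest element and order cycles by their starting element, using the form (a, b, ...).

The cycle decomposition of f is (B, D, G, C, E).
The inverse reverses every cycle; in canonical form, f⁻¹ = (B, E, C, G, D).

(B, E, C, G, D)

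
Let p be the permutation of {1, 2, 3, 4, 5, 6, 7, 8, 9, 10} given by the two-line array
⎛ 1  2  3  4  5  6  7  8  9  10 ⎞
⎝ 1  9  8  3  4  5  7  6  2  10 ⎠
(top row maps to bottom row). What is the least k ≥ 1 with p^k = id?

Decomposing into disjoint cycles gives cycle lengths 5, 2, 1, 1, 1.
The order of p is the least common multiple of its cycle lengths: lcm(5, 2) = 10.

10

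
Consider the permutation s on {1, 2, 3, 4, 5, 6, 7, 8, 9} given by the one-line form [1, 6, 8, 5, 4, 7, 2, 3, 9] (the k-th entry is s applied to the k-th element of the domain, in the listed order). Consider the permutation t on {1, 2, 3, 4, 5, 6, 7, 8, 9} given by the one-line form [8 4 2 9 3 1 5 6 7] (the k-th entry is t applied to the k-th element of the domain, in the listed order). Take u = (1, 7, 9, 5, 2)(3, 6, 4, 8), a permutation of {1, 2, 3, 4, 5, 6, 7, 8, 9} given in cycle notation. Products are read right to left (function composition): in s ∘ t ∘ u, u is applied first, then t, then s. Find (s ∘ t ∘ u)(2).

Chase 2: u(2) = 1; t(1) = 8; s(8) = 3. Hence (s ∘ t ∘ u)(2) = 3.

3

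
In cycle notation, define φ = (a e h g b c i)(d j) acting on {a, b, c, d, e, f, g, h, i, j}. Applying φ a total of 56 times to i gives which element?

i

i lies in the 7-cycle (a e h g b c i).
Powers repeat with period 7 on this cycle, and 56 mod 7 = 0, so φ^56(i) = φ^0(i).
So φ^56(i) = i.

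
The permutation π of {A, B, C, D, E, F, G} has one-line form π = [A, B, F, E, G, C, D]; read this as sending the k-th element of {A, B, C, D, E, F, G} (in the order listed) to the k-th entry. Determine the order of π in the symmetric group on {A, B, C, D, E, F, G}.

Decomposing into disjoint cycles gives cycle lengths 3, 2, 1, 1.
Since disjoint cycles commute, ord(π) = lcm(3, 2) = 6.

6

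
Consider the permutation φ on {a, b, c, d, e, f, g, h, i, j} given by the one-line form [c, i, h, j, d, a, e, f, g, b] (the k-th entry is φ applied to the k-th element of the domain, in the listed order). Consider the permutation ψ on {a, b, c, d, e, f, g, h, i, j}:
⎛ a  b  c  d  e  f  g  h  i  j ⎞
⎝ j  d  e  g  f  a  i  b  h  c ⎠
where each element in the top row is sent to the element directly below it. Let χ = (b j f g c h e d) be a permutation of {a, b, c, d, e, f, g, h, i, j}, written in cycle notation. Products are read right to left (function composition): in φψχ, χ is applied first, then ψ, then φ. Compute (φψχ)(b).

h

(φψχ)(b) = φ(ψ(χ(b))). χ(b) = j, then ψ(j) = c, then φ(c) = h, so the result is h.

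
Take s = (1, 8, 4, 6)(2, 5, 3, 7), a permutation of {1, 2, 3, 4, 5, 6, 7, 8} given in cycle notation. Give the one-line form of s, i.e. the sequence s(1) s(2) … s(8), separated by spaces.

Reading each image from the cycles: 1↦8, 2↦5, 3↦7, 4↦6, 5↦3, 6↦1, 7↦2, 8↦4.
So the one-line form is 8 5 7 6 3 1 2 4.

8 5 7 6 3 1 2 4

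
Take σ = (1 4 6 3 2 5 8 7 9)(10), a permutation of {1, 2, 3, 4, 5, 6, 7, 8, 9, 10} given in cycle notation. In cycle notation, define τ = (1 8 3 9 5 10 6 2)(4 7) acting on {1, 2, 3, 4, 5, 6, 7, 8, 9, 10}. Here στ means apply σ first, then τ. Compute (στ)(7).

(στ)(7) = τ(σ(7)). σ(7) = 9, then τ(9) = 5. So (στ)(7) = 5.

5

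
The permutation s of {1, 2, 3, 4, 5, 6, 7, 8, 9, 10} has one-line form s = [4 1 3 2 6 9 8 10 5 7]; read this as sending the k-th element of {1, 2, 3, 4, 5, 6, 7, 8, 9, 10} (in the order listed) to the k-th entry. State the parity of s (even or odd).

even

In disjoint-cycle form the cycle lengths are 3, 3, 3, 1.
A cycle is odd iff its length is even; s has 0 even-length cycles, so sgn(s) = (−1)^0 and s is even.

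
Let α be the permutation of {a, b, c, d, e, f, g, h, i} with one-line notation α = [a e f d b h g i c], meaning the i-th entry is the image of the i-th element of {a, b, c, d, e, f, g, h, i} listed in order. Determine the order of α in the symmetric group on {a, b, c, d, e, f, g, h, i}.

The disjoint-cycle form of α has cycle lengths 4, 2, 1, 1, 1.
Since disjoint cycles commute, ord(α) = lcm(4, 2) = 4.

4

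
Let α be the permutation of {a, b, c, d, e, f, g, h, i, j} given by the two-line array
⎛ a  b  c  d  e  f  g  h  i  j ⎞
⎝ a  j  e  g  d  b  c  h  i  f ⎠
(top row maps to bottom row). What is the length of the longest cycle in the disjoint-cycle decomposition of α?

4

Decomposing into disjoint cycles gives (b, j, f)(c, e, d, g); the longest has length 4.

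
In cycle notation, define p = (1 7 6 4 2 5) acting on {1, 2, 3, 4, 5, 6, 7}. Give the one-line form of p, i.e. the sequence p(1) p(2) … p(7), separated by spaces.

Each element maps to the next entry in its cycle (wrapping to the front): 1→7, 2→5, 3→3, 4→2, 5→1, 6→4, 7→6.
Listing these in domain order gives 7 5 3 2 1 4 6.

7 5 3 2 1 4 6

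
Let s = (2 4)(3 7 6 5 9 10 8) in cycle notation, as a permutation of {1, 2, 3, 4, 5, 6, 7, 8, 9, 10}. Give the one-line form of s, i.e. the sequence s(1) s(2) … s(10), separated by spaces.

Reading each image from the cycles: 1↦1, 2↦4, 3↦7, 4↦2, 5↦9, 6↦5, 7↦6, 8↦3, 9↦10, 10↦8.
So the one-line form is 1 4 7 2 9 5 6 3 10 8.

1 4 7 2 9 5 6 3 10 8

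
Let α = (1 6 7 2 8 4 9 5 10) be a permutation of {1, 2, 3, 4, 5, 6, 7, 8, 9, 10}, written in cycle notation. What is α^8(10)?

10 lies in the 9-cycle (1 6 7 2 8 4 9 5 10).
Advancing 8 steps from 10: 10 → 1 → 6 → 7 → 2 → 8 → 4 → 9 → 5.

5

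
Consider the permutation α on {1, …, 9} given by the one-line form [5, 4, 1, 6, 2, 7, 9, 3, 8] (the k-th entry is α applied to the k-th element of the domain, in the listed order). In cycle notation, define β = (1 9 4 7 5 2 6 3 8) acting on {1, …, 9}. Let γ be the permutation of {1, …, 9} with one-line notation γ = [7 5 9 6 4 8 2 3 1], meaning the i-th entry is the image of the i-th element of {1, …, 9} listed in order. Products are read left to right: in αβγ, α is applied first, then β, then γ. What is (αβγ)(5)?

Apply the permutations in order: α(5) = 2, then β(2) = 6, then γ(6) = 8. So (αβγ)(5) = 8.

8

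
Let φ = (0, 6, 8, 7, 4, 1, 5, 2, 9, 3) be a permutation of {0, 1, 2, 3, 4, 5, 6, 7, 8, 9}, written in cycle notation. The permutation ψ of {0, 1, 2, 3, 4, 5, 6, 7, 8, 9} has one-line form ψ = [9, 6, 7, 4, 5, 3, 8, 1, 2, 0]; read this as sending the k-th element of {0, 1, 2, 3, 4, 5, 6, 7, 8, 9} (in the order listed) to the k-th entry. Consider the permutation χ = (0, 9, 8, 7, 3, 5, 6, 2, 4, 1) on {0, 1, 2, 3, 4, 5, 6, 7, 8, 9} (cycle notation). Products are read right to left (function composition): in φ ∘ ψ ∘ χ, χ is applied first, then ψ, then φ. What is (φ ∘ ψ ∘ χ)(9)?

(φ ∘ ψ ∘ χ)(9) = φ(ψ(χ(9))). χ(9) = 8, then ψ(8) = 2, then φ(2) = 9, so the result is 9.

9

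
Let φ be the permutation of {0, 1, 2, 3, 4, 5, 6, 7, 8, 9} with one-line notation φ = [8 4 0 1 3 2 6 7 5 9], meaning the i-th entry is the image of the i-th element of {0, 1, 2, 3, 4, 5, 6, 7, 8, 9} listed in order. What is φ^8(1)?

3

Tracing 1 → 4 → … returns to 1 after 3 steps, so 1 lies in a 3-cycle (1 4 3).
Powers repeat with period 3 on this cycle, and 8 mod 3 = 2, so φ^8(1) = φ^2(1).
Advancing 2 steps from 1: 1 → 4 → 3.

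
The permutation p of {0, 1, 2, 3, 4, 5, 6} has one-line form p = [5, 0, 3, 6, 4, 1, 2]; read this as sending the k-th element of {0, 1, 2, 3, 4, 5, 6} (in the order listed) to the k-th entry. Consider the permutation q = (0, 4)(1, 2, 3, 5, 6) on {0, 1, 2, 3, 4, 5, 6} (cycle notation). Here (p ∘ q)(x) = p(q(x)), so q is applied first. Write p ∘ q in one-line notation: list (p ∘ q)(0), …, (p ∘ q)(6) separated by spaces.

4 3 6 1 5 2 0

(p ∘ q)(x) = p(q(x)). Computing each image: p(q(0)) = p(4) = 4, p(q(1)) = p(2) = 3, p(q(2)) = p(3) = 6, p(q(3)) = p(5) = 1, p(q(4)) = p(0) = 5, p(q(5)) = p(6) = 2, p(q(6)) = p(1) = 0.
Hence p ∘ q = [4 3 6 1 5 2 0].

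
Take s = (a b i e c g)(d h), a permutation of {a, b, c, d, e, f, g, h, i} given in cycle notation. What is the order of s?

6

The cycle type of s is (6, 2, 1).
The order is lcm(6, 2) = 6.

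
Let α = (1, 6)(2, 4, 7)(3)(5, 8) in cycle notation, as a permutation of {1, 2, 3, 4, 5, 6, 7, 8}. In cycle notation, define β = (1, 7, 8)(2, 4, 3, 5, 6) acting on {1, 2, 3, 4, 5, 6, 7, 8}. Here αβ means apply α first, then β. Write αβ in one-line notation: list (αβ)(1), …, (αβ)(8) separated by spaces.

2 3 5 8 1 7 4 6

(αβ)(x) = β(α(x)). Computing each image: β(α(1)) = β(6) = 2, β(α(2)) = β(4) = 3, β(α(3)) = β(3) = 5, β(α(4)) = β(7) = 8, β(α(5)) = β(8) = 1, β(α(6)) = β(1) = 7, β(α(7)) = β(2) = 4, β(α(8)) = β(5) = 6.
Hence αβ = [2 3 5 8 1 7 4 6].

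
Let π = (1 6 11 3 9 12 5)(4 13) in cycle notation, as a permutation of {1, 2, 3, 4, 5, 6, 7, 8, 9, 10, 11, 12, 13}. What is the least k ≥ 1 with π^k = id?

14

The cycle type of π is (7, 2, 1, 1, 1, 1).
The order of π is the least common multiple of its cycle lengths: lcm(7, 2) = 14.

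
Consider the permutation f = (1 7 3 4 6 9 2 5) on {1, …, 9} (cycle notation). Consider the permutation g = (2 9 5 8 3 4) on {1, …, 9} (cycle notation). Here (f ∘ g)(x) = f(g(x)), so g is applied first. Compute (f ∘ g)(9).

1

(f ∘ g)(9) = f(g(9)). g(9) = 5, then f(5) = 1. So (f ∘ g)(9) = 1.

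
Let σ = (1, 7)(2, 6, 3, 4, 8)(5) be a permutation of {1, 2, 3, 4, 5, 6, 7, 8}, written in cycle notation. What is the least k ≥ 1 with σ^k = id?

The cycle type of σ is (5, 2, 1).
The order is lcm(5, 2) = 10.

10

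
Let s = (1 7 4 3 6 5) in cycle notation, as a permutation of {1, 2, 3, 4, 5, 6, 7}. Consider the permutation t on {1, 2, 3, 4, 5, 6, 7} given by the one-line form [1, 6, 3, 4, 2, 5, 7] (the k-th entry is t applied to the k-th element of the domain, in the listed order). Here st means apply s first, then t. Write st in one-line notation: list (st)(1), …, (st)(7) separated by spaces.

7 6 5 3 1 2 4

(st)(x) = t(s(x)). Computing each image: t(s(1)) = t(7) = 7, t(s(2)) = t(2) = 6, t(s(3)) = t(6) = 5, t(s(4)) = t(3) = 3, t(s(5)) = t(1) = 1, t(s(6)) = t(5) = 2, t(s(7)) = t(4) = 4.
Hence st = [7 6 5 3 1 2 4].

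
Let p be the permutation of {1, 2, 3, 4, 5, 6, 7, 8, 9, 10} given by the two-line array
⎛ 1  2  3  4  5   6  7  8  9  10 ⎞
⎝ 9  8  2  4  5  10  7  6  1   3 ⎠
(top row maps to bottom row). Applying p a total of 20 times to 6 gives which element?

6

Tracing 6 → 10 → … returns to 6 after 5 steps, so 6 lies in a 5-cycle (2, 8, 6, 10, 3).
Powers repeat with period 5 on this cycle, and 20 mod 5 = 0, so p^20(6) = p^0(6).
So p^20(6) = 6.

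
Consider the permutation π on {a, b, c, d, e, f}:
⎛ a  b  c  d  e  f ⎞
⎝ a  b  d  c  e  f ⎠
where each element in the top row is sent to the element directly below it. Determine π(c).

d

The entry below c in the array is d, so π(c) = d.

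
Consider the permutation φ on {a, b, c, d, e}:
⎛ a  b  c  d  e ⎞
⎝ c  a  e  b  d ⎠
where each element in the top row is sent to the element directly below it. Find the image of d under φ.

b

The entry below d in the array is b, so φ(d) = b.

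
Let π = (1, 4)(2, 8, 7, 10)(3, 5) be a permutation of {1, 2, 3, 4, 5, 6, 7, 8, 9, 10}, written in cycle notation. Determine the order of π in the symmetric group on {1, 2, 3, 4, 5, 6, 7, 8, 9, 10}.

The cycle type of π is (4, 2, 2, 1, 1).
Since disjoint cycles commute, ord(π) = lcm(4, 2, 2) = 4.

4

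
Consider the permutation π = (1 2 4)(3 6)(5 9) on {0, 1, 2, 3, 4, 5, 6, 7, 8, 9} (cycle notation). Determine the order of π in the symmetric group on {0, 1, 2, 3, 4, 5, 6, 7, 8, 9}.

The disjoint cycles have lengths 3, 2, 2, 1, 1, 1.
Since disjoint cycles commute, ord(π) = lcm(3, 2, 2) = 6.

6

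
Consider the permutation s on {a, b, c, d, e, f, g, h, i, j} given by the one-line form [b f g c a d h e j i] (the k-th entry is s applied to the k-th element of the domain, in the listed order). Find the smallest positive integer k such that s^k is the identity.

The disjoint-cycle form of s has cycle lengths 8, 2.
Since disjoint cycles commute, ord(s) = lcm(8, 2) = 8.

8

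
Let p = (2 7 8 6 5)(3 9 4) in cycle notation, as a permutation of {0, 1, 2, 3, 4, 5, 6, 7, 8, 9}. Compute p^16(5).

2

5 lies in the 5-cycle (2 7 8 6 5).
Since the cycle has length 5, p^16 acts on it the same as p^1 (16 mod 5 = 1).
Stepping 1 place around the cycle: 5 → 2.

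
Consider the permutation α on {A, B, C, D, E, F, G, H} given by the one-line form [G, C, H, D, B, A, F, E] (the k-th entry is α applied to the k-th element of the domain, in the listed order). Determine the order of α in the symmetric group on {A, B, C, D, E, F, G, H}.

Decomposing into disjoint cycles gives cycle lengths 4, 3, 1.
Since disjoint cycles commute, ord(α) = lcm(4, 3) = 12.

12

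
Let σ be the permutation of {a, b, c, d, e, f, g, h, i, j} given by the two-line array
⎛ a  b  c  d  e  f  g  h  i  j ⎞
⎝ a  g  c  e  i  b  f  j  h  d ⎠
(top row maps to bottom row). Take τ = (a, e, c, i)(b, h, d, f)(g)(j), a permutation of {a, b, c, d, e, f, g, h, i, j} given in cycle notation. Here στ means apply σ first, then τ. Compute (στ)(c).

i

σ(c) = c, then τ(c) = i; composing gives (στ)(c) = i.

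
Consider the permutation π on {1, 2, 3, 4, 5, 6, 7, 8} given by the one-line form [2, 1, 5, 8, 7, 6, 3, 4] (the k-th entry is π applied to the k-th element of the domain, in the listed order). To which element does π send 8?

4

8 is element number 8 of the domain, and entry number 8 of the one-line form is 4, so π(8) = 4.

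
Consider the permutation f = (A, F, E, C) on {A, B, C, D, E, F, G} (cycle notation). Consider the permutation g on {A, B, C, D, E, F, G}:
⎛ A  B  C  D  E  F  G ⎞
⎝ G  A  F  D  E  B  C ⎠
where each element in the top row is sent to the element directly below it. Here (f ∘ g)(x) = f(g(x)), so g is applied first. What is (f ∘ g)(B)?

F

First apply g: g(B) = A, then f(A) = F. Thus (f ∘ g)(B) = F.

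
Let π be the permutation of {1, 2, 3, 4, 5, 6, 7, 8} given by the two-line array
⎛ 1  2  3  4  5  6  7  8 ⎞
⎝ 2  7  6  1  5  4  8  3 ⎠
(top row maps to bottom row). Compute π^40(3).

7

Tracing 3 → 6 → … returns to 3 after 7 steps, so 3 lies in a 7-cycle (1, 2, 7, 8, 3, 6, 4).
Powers repeat with period 7 on this cycle, and 40 mod 7 = 5, so π^40(3) = π^5(3).
Stepping 5 places around the cycle: 3 → 6 → 4 → 1 → 2 → 7.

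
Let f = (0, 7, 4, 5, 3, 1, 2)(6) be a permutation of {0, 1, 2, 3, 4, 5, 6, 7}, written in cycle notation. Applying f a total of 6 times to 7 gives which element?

7 lies in the 7-cycle (0, 7, 4, 5, 3, 1, 2).
Stepping 6 places around the cycle: 7 → 4 → 5 → 3 → 1 → 2 → 0.

0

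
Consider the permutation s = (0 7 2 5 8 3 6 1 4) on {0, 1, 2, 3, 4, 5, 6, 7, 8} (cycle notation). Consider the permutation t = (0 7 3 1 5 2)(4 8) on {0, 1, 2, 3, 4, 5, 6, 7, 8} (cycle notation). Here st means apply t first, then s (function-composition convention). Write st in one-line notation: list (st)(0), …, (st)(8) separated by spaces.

For each element, apply t then s: 0 → 7 → 2; 1 → 5 → 8; 2 → 0 → 7; 3 → 1 → 4; 4 → 8 → 3; 5 → 2 → 5; 6 → 6 → 1; 7 → 3 → 6; 8 → 4 → 0.
Collecting the images, st = [2 8 7 4 3 5 1 6 0].

2 8 7 4 3 5 1 6 0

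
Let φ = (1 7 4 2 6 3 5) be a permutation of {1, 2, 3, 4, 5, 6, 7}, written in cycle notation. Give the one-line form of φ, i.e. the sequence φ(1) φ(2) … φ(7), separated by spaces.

7 6 5 2 1 3 4

Each element maps to the next entry in its cycle (wrapping to the front): 1→7, 2→6, 3→5, 4→2, 5→1, 6→3, 7→4.
So the one-line form is 7 6 5 2 1 3 4.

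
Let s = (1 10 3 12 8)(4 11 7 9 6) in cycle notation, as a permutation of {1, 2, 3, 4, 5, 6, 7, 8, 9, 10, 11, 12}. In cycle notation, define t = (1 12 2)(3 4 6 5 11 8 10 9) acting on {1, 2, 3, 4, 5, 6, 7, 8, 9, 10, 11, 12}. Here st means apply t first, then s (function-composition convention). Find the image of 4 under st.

(st)(4) = s(t(4)). t(4) = 6, then s(6) = 4. So (st)(4) = 4.

4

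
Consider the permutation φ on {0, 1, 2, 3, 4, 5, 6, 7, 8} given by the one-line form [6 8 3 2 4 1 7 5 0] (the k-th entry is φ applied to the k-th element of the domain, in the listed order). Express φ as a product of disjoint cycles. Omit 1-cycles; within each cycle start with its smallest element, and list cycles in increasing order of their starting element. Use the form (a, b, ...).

Iterating φ from 0 gives 0 → 6 → 7 → 5 → 1 → 8 → 0; that is the 6-cycle (0, 6, 7, 5, 1, 8).
Repeating from the next unused element and collecting all non-trivial cycles gives (0, 6, 7, 5, 1, 8)(2, 3).

(0, 6, 7, 5, 1, 8)(2, 3)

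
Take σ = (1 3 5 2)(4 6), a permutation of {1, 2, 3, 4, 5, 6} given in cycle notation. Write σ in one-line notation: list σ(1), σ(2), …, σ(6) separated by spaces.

3 1 5 6 2 4

Image by image: 1↦3, 2↦1, 3↦5, 4↦6, 5↦2, 6↦4.
So the one-line form is 3 1 5 6 2 4.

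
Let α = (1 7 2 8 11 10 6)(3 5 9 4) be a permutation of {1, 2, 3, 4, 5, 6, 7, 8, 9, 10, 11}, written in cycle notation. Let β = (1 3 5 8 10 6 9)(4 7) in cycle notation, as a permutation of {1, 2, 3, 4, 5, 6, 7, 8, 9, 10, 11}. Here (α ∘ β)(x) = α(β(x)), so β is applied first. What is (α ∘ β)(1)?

β(1) = 3, then α(3) = 5; composing gives (α ∘ β)(1) = 5.

5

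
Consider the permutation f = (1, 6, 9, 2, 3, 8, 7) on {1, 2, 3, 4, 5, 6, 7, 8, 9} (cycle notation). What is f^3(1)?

2

1 lies in the 7-cycle (1, 6, 9, 2, 3, 8, 7).
Stepping 3 places around the cycle: 1 → 6 → 9 → 2.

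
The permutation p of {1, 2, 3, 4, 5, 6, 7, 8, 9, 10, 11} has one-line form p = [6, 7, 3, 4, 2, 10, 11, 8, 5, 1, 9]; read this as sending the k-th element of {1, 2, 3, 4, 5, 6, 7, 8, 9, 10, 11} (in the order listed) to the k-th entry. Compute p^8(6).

1

Tracing 6 → 10 → … returns to 6 after 3 steps, so 6 lies in a 3-cycle (1 6 10).
On a 3-cycle, p^3 is the identity, so p^8 = p^2 there (8 ≡ 2 mod 3).
Advancing 2 steps from 6: 6 → 10 → 1.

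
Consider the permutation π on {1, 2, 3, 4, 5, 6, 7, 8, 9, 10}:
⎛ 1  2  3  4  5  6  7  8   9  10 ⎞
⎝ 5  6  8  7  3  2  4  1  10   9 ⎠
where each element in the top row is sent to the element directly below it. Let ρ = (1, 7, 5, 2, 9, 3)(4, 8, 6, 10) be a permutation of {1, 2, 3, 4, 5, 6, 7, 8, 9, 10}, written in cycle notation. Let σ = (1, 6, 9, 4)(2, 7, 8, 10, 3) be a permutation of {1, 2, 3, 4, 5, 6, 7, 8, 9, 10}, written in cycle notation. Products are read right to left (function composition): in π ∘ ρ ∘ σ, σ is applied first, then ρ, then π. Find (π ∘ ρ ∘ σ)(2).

3

Chase 2: σ(2) = 7; ρ(7) = 5; π(5) = 3. Hence (π ∘ ρ ∘ σ)(2) = 3.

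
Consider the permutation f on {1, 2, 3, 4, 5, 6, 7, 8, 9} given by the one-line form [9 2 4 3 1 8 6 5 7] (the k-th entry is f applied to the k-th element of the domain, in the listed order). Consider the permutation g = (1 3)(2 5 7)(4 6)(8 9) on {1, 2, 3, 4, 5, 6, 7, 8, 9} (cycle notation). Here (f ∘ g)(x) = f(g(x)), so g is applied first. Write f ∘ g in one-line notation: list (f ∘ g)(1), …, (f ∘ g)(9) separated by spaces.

4 1 9 8 6 3 2 7 5

Chase each element through g then f: 1 → 3 → 4; 2 → 5 → 1; 3 → 1 → 9; 4 → 6 → 8; 5 → 7 → 6; 6 → 4 → 3; 7 → 2 → 2; 8 → 9 → 7; 9 → 8 → 5.
So f ∘ g in one-line form is 4 1 9 8 6 3 2 7 5.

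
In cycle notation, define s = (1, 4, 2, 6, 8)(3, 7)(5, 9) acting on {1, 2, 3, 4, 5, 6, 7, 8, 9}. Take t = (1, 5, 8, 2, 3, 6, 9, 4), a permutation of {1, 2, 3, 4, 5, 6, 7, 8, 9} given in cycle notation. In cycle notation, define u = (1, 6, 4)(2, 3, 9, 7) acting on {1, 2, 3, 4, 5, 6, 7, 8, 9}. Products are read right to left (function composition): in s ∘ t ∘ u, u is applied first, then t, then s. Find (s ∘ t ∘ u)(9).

3

Chase 9: u(9) = 7; t(7) = 7; s(7) = 3. Hence (s ∘ t ∘ u)(9) = 3.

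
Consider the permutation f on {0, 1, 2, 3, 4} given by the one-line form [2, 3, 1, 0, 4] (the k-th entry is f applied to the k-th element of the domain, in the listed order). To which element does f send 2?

2 is element number 3 of the domain, and entry number 3 of the one-line form is 1, so f(2) = 1.

1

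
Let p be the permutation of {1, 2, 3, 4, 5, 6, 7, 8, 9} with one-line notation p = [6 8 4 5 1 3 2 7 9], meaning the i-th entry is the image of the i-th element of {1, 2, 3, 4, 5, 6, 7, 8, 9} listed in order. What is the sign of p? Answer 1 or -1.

1

In disjoint-cycle form the cycle lengths are 5, 3, 1.
A cycle of length ℓ contributes ℓ−1 transpositions, so p is a product of 4 + 2 = 6 transpositions — even.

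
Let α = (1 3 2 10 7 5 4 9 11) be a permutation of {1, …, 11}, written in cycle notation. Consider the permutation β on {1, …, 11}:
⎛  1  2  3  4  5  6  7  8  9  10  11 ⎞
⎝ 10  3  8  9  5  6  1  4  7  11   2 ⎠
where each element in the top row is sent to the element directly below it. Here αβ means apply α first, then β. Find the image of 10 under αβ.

1

(αβ)(10) = β(α(10)). α(10) = 7, then β(7) = 1. So (αβ)(10) = 1.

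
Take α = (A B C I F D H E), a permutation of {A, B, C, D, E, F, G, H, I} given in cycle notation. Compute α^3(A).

A lies in the 8-cycle (A B C I F D H E).
Advancing 3 steps from A: A → B → C → I.

I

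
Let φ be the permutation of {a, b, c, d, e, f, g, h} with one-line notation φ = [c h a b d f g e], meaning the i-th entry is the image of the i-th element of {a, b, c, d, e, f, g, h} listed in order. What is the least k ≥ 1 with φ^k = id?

4

The disjoint-cycle form of φ has cycle lengths 4, 2, 1, 1.
Since disjoint cycles commute, ord(φ) = lcm(4, 2) = 4.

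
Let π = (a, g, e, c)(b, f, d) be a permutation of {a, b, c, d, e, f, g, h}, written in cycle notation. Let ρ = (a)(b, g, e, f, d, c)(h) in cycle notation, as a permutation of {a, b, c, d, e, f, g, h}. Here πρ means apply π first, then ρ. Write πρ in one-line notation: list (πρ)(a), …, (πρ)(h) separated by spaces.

e d a g b c f h

(πρ)(x) = ρ(π(x)). Computing each image: ρ(π(a)) = ρ(g) = e, ρ(π(b)) = ρ(f) = d, ρ(π(c)) = ρ(a) = a, ρ(π(d)) = ρ(b) = g, ρ(π(e)) = ρ(c) = b, ρ(π(f)) = ρ(d) = c, ρ(π(g)) = ρ(e) = f, ρ(π(h)) = ρ(h) = h.
Hence πρ = [e d a g b c f h].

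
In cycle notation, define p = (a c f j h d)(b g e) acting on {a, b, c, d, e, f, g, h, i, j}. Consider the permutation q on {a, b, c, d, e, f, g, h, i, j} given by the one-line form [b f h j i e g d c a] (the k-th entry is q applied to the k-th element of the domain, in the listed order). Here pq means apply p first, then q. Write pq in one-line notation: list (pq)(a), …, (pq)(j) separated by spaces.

h g e b f a i j c d

Chase each element through p then q: a → c → h; b → g → g; c → f → e; d → a → b; e → b → f; f → j → a; g → e → i; h → d → j; i → i → c; j → h → d.
Collecting the images, pq = [h g e b f a i j c d].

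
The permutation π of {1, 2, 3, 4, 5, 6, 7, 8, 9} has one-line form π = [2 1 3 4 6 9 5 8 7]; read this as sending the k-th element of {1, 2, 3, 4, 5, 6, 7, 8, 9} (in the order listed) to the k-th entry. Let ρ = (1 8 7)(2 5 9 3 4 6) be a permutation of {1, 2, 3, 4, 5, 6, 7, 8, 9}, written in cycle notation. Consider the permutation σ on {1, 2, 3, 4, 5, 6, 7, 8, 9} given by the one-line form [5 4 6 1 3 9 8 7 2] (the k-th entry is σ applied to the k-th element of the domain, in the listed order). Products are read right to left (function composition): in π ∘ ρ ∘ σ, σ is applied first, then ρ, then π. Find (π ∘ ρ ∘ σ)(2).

Chase 2: σ(2) = 4; ρ(4) = 6; π(6) = 9. Hence (π ∘ ρ ∘ σ)(2) = 9.

9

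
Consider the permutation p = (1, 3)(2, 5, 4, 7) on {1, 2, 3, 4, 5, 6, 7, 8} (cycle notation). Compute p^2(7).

7 lies in the 4-cycle (2, 5, 4, 7).
Advancing 2 steps from 7: 7 → 2 → 5.

5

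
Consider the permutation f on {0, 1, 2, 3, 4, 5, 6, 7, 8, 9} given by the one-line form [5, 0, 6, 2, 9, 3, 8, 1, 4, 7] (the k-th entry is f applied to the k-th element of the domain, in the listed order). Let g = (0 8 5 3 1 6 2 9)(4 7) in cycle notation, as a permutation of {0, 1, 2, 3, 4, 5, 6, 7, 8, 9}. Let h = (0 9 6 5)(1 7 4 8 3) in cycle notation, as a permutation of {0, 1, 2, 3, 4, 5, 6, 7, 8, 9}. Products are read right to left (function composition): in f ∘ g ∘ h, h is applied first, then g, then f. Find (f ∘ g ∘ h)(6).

Chase 6: h(6) = 5; g(5) = 3; f(3) = 2. Hence (f ∘ g ∘ h)(6) = 2.

2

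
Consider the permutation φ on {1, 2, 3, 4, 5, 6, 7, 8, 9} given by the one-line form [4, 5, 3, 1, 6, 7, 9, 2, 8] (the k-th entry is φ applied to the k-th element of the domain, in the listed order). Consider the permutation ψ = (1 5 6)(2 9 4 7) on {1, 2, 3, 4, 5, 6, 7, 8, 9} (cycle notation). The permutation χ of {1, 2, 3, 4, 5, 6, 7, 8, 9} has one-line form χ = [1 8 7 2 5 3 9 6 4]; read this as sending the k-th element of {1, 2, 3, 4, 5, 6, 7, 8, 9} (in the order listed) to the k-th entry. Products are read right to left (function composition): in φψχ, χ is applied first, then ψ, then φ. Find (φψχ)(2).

(φψχ)(2) = φ(ψ(χ(2))). χ(2) = 8, then ψ(8) = 8, then φ(8) = 2, so the result is 2.

2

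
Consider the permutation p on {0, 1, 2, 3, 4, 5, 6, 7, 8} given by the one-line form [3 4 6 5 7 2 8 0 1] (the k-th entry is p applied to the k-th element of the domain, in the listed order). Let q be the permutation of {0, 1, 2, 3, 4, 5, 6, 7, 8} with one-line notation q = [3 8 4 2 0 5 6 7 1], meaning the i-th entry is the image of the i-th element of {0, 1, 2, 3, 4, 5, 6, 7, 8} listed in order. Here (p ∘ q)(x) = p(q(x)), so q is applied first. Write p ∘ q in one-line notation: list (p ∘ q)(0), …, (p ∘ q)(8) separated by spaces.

(p ∘ q)(x) = p(q(x)). Computing each image: p(q(0)) = p(3) = 5, p(q(1)) = p(8) = 1, p(q(2)) = p(4) = 7, p(q(3)) = p(2) = 6, p(q(4)) = p(0) = 3, p(q(5)) = p(5) = 2, p(q(6)) = p(6) = 8, p(q(7)) = p(7) = 0, p(q(8)) = p(1) = 4.
Hence p ∘ q = [5 1 7 6 3 2 8 0 4].

5 1 7 6 3 2 8 0 4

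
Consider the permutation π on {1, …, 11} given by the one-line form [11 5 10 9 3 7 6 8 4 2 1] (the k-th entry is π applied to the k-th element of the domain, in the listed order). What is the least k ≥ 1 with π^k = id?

4

Writing π as disjoint cycles, the cycle lengths are 4, 2, 2, 2, 1.
Since disjoint cycles commute, ord(π) = lcm(4, 2, 2, 2) = 4.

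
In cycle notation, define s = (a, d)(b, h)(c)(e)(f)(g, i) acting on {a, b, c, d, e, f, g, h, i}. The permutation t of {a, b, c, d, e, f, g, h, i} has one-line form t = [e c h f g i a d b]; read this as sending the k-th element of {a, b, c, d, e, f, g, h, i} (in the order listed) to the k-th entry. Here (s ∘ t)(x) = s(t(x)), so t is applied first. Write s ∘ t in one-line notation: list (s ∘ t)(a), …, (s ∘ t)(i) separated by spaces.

(s ∘ t)(x) = s(t(x)). Computing each image: s(t(a)) = s(e) = e, s(t(b)) = s(c) = c, s(t(c)) = s(h) = b, s(t(d)) = s(f) = f, s(t(e)) = s(g) = i, s(t(f)) = s(i) = g, s(t(g)) = s(a) = d, s(t(h)) = s(d) = a, s(t(i)) = s(b) = h.
Hence s ∘ t = [e c b f i g d a h].

e c b f i g d a h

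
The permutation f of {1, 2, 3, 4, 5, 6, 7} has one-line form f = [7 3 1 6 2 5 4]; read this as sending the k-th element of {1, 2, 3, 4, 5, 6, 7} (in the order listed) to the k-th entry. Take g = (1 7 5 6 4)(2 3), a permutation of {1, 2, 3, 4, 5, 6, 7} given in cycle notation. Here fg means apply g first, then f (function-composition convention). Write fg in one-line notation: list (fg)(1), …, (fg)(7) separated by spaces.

Chase each element through g then f: 1 → 7 → 4; 2 → 3 → 1; 3 → 2 → 3; 4 → 1 → 7; 5 → 6 → 5; 6 → 4 → 6; 7 → 5 → 2.
So fg in one-line form is 4 1 3 7 5 6 2.

4 1 3 7 5 6 2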